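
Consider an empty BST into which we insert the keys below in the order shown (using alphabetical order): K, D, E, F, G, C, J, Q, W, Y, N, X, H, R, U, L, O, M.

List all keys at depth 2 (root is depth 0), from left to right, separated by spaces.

C E N W

Insert K: tree is empty, so K becomes the root.
Insert D: D < K → go left. Place as left child of K.
Insert E: E < K → go left; E > D → go right. Place as right child of D.
Insert F: F < K → go left; F > D → go right; F > E → go right. Place as right child of E.
Insert G: G < K → go left; G > D → go right; G > E → go right; G > F → go right. Place as right child of F.
Insert C: C < K → go left; C < D → go left. Place as left child of D.
Insert J: J < K → go left; J > D → go right; J > E → go right; J > F → go right; J > G → go right. Place as right child of G.
Insert Q: Q > K → go right. Place as right child of K.
Insert W: W > K → go right; W > Q → go right. Place as right child of Q.
Insert Y: Y > K → go right; Y > Q → go right; Y > W → go right. Place as right child of W.
Insert N: N > K → go right; N < Q → go left. Place as left child of Q.
Insert X: X > K → go right; X > Q → go right; X > W → go right; X < Y → go left. Place as left child of Y.
Insert H: H < K → go left; H > D → go right; H > E → go right; H > F → go right; H > G → go right; H < J → go left. Place as left child of J.
Insert R: R > K → go right; R > Q → go right; R < W → go left. Place as left child of W.
Insert U: U > K → go right; U > Q → go right; U < W → go left; U > R → go right. Place as right child of R.
Insert L: L > K → go right; L < Q → go left; L < N → go left. Place as left child of N.
Insert O: O > K → go right; O < Q → go left; O > N → go right. Place as right child of N.
Insert M: M > K → go right; M < Q → go left; M < N → go left; M > L → go right. Place as right child of L.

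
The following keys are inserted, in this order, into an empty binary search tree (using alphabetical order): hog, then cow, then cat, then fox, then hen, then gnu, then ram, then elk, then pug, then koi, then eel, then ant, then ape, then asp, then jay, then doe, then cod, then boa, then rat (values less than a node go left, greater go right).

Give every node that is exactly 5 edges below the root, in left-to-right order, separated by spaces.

Resulting structure (node: left, right):
  hog: L=cow, R=ram
  cow: L=cat, R=fox
  cat: L=ant, R=cod
  fox: L=elk, R=hen
  hen: L=gnu, R=–
  gnu: L=–, R=–
  ram: L=pug, R=rat
  elk: L=eel, R=–
  pug: L=koi, R=–
  koi: L=jay, R=–
  eel: L=doe, R=–
  ant: L=–, R=ape
  ape: L=–, R=asp
  asp: L=–, R=boa
  jay: L=–, R=–
  doe: L=–, R=–
  cod: L=–, R=–
  boa: L=–, R=–
  rat: L=–, R=–

asp doe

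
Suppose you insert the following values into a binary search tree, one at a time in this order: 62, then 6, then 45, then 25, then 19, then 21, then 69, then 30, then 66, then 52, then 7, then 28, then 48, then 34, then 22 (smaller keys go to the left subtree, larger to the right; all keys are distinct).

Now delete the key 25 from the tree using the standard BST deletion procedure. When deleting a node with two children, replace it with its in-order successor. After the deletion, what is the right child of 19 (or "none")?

21

Resulting structure (node: left, right):
  62: L=6, R=69
  6: L=–, R=45
  45: L=25, R=52
  25: L=19, R=30
  19: L=7, R=21
  21: L=–, R=22
  69: L=66, R=–
  30: L=28, R=34
  66: L=–, R=–
  52: L=48, R=–
  7: L=–, R=–
  28: L=–, R=–
  48: L=–, R=–
  34: L=–, R=–
  22: L=–, R=–

Delete 25 (two children — replace with in-order successor).
After deletion, 19's right child: 21.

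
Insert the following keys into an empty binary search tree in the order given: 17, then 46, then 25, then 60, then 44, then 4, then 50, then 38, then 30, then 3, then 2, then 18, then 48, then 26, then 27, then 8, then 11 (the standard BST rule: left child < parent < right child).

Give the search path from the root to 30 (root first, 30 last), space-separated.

17 46 25 44 38 30

Insert 17: tree is empty, so 17 becomes the root.
Insert 46: 46 > 17 → go right. Place as right child of 17.
Insert 25: 25 > 17 → go right; 25 < 46 → go left. Place as left child of 46.
Insert 60: 60 > 17 → go right; 60 > 46 → go right. Place as right child of 46.
Insert 44: 44 > 17 → go right; 44 < 46 → go left; 44 > 25 → go right. Place as right child of 25.
Insert 4: 4 < 17 → go left. Place as left child of 17.
Insert 50: 50 > 17 → go right; 50 > 46 → go right; 50 < 60 → go left. Place as left child of 60.
Insert 38: 38 > 17 → go right; 38 < 46 → go left; 38 > 25 → go right; 38 < 44 → go left. Place as left child of 44.
Insert 30: 30 > 17 → go right; 30 < 46 → go left; 30 > 25 → go right; 30 < 44 → go left; 30 < 38 → go left. Place as left child of 38.
Insert 3: 3 < 17 → go left; 3 < 4 → go left. Place as left child of 4.
Insert 2: 2 < 17 → go left; 2 < 4 → go left; 2 < 3 → go left. Place as left child of 3.
Insert 18: 18 > 17 → go right; 18 < 46 → go left; 18 < 25 → go left. Place as left child of 25.
Insert 48: 48 > 17 → go right; 48 > 46 → go right; 48 < 60 → go left; 48 < 50 → go left. Place as left child of 50.
Insert 26: 26 > 17 → go right; 26 < 46 → go left; 26 > 25 → go right; 26 < 44 → go left; 26 < 38 → go left; 26 < 30 → go left. Place as left child of 30.
Insert 27: 27 > 17 → go right; 27 < 46 → go left; 27 > 25 → go right; 27 < 44 → go left; 27 < 38 → go left; 27 < 30 → go left; 27 > 26 → go right. Place as right child of 26.
Insert 8: 8 < 17 → go left; 8 > 4 → go right. Place as right child of 4.
Insert 11: 11 < 17 → go left; 11 > 4 → go right; 11 > 8 → go right. Place as right child of 8.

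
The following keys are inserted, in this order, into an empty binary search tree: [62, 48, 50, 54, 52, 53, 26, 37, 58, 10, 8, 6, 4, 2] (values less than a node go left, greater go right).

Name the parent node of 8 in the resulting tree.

Insert 62: tree is empty, so 62 becomes the root.
Insert 48: 48 < 62 → go left. Place as left child of 62.
Insert 50: 50 < 62 → go left; 50 > 48 → go right. Place as right child of 48.
Insert 54: 54 < 62 → go left; 54 > 48 → go right; 54 > 50 → go right. Place as right child of 50.
Insert 52: 52 < 62 → go left; 52 > 48 → go right; 52 > 50 → go right; 52 < 54 → go left. Place as left child of 54.
Insert 53: 53 < 62 → go left; 53 > 48 → go right; 53 > 50 → go right; 53 < 54 → go left; 53 > 52 → go right. Place as right child of 52.
Insert 26: 26 < 62 → go left; 26 < 48 → go left. Place as left child of 48.
Insert 37: 37 < 62 → go left; 37 < 48 → go left; 37 > 26 → go right. Place as right child of 26.
Insert 58: 58 < 62 → go left; 58 > 48 → go right; 58 > 50 → go right; 58 > 54 → go right. Place as right child of 54.
Insert 10: 10 < 62 → go left; 10 < 48 → go left; 10 < 26 → go left. Place as left child of 26.
Insert 8: 8 < 62 → go left; 8 < 48 → go left; 8 < 26 → go left; 8 < 10 → go left. Place as left child of 10.
Insert 6: 6 < 62 → go left; 6 < 48 → go left; 6 < 26 → go left; 6 < 10 → go left; 6 < 8 → go left. Place as left child of 8.
Insert 4: 4 < 62 → go left; 4 < 48 → go left; 4 < 26 → go left; 4 < 10 → go left; 4 < 8 → go left; 4 < 6 → go left. Place as left child of 6.
Insert 2: 2 < 62 → go left; 2 < 48 → go left; 2 < 26 → go left; 2 < 10 → go left; 2 < 8 → go left; 2 < 6 → go left; 2 < 4 → go left. Place as left child of 4.

10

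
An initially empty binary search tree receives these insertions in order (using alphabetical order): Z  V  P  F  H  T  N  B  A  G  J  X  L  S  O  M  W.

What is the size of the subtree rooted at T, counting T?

Z: root
V: left child of Z (depth 1)
P: left child of V (depth 2)
F: left child of P (depth 3)
H: right child of F (depth 4)
T: right child of P (depth 3)
N: right child of H (depth 5)
B: left child of F (depth 4)
A: left child of B (depth 5)
G: left child of H (depth 5)
J: left child of N (depth 6)
X: right child of V (depth 2)
L: right child of J (depth 7)
S: left child of T (depth 4)
O: right child of N (depth 6)
M: right child of L (depth 8)
W: left child of X (depth 3)

Subtree rooted at T contains: T, S — 2 nodes.

2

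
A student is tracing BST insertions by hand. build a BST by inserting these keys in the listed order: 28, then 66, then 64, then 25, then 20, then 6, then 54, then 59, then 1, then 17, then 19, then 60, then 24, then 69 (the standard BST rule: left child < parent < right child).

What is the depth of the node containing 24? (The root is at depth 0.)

Insert 28: tree is empty, so 28 becomes the root.
Insert 66: 66 > 28 → go right. Place as right child of 28.
Insert 64: 64 > 28 → go right; 64 < 66 → go left. Place as left child of 66.
Insert 25: 25 < 28 → go left. Place as left child of 28.
Insert 20: 20 < 28 → go left; 20 < 25 → go left. Place as left child of 25.
Insert 6: 6 < 28 → go left; 6 < 25 → go left; 6 < 20 → go left. Place as left child of 20.
Insert 54: 54 > 28 → go right; 54 < 66 → go left; 54 < 64 → go left. Place as left child of 64.
Insert 59: 59 > 28 → go right; 59 < 66 → go left; 59 < 64 → go left; 59 > 54 → go right. Place as right child of 54.
Insert 1: 1 < 28 → go left; 1 < 25 → go left; 1 < 20 → go left; 1 < 6 → go left. Place as left child of 6.
Insert 17: 17 < 28 → go left; 17 < 25 → go left; 17 < 20 → go left; 17 > 6 → go right. Place as right child of 6.
Insert 19: 19 < 28 → go left; 19 < 25 → go left; 19 < 20 → go left; 19 > 6 → go right; 19 > 17 → go right. Place as right child of 17.
Insert 60: 60 > 28 → go right; 60 < 66 → go left; 60 < 64 → go left; 60 > 54 → go right; 60 > 59 → go right. Place as right child of 59.
Insert 24: 24 < 28 → go left; 24 < 25 → go left; 24 > 20 → go right. Place as right child of 20.
Insert 69: 69 > 28 → go right; 69 > 66 → go right. Place as right child of 66.

Path to 24: 28 → 25 → 20 → 24, which is 3 edges.

3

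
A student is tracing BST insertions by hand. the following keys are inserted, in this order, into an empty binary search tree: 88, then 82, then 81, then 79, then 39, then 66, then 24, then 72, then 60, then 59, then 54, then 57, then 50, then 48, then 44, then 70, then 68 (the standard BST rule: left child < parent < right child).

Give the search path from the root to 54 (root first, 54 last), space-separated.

Insert 88: tree is empty, so 88 becomes the root.
Insert 82: 82 < 88 → go left. Place as left child of 88.
Insert 81: 81 < 88 → go left; 81 < 82 → go left. Place as left child of 82.
Insert 79: 79 < 88 → go left; 79 < 82 → go left; 79 < 81 → go left. Place as left child of 81.
Insert 39: 39 < 88 → go left; 39 < 82 → go left; 39 < 81 → go left; 39 < 79 → go left. Place as left child of 79.
Insert 66: 66 < 88 → go left; 66 < 82 → go left; 66 < 81 → go left; 66 < 79 → go left; 66 > 39 → go right. Place as right child of 39.
Insert 24: 24 < 88 → go left; 24 < 82 → go left; 24 < 81 → go left; 24 < 79 → go left; 24 < 39 → go left. Place as left child of 39.
Insert 72: 72 < 88 → go left; 72 < 82 → go left; 72 < 81 → go left; 72 < 79 → go left; 72 > 39 → go right; 72 > 66 → go right. Place as right child of 66.
Insert 60: 60 < 88 → go left; 60 < 82 → go left; 60 < 81 → go left; 60 < 79 → go left; 60 > 39 → go right; 60 < 66 → go left. Place as left child of 66.
Insert 59: 59 < 88 → go left; 59 < 82 → go left; 59 < 81 → go left; 59 < 79 → go left; 59 > 39 → go right; 59 < 66 → go left; 59 < 60 → go left. Place as left child of 60.
Insert 54: 54 < 88 → go left; 54 < 82 → go left; 54 < 81 → go left; 54 < 79 → go left; 54 > 39 → go right; 54 < 66 → go left; 54 < 60 → go left; 54 < 59 → go left. Place as left child of 59.
Insert 57: 57 < 88 → go left; 57 < 82 → go left; 57 < 81 → go left; 57 < 79 → go left; 57 > 39 → go right; 57 < 66 → go left; 57 < 60 → go left; 57 < 59 → go left; 57 > 54 → go right. Place as right child of 54.
Insert 50: 50 < 88 → go left; 50 < 82 → go left; 50 < 81 → go left; 50 < 79 → go left; 50 > 39 → go right; 50 < 66 → go left; 50 < 60 → go left; 50 < 59 → go left; 50 < 54 → go left. Place as left child of 54.
Insert 48: 48 < 88 → go left; 48 < 82 → go left; 48 < 81 → go left; 48 < 79 → go left; 48 > 39 → go right; 48 < 66 → go left; 48 < 60 → go left; 48 < 59 → go left; 48 < 54 → go left; 48 < 50 → go left. Place as left child of 50.
Insert 44: 44 < 88 → go left; 44 < 82 → go left; 44 < 81 → go left; 44 < 79 → go left; 44 > 39 → go right; 44 < 66 → go left; 44 < 60 → go left; 44 < 59 → go left; 44 < 54 → go left; 44 < 50 → go left; 44 < 48 → go left. Place as left child of 48.
Insert 70: 70 < 88 → go left; 70 < 82 → go left; 70 < 81 → go left; 70 < 79 → go left; 70 > 39 → go right; 70 > 66 → go right; 70 < 72 → go left. Place as left child of 72.
Insert 68: 68 < 88 → go left; 68 < 82 → go left; 68 < 81 → go left; 68 < 79 → go left; 68 > 39 → go right; 68 > 66 → go right; 68 < 72 → go left; 68 < 70 → go left. Place as left child of 70.

88 82 81 79 39 66 60 59 54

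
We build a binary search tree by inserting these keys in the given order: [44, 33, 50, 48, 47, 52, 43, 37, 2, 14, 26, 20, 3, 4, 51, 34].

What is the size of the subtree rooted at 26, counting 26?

Resulting structure (node: left, right):
  44: L=33, R=50
  33: L=2, R=43
  50: L=48, R=52
  48: L=47, R=–
  47: L=–, R=–
  52: L=51, R=–
  43: L=37, R=–
  37: L=34, R=–
  2: L=–, R=14
  14: L=3, R=26
  26: L=20, R=–
  20: L=–, R=–
  3: L=–, R=4
  4: L=–, R=–
  51: L=–, R=–
  34: L=–, R=–

Subtree rooted at 26 contains: 26, 20 — 2 nodes.

2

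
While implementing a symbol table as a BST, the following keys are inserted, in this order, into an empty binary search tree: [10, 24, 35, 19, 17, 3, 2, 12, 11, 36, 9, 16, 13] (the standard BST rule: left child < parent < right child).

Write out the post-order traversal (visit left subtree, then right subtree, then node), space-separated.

Insert 10: tree is empty, so 10 becomes the root.
Insert 24: 24 > 10 → go right. Place as right child of 10.
Insert 35: 35 > 10 → go right; 35 > 24 → go right. Place as right child of 24.
Insert 19: 19 > 10 → go right; 19 < 24 → go left. Place as left child of 24.
Insert 17: 17 > 10 → go right; 17 < 24 → go left; 17 < 19 → go left. Place as left child of 19.
Insert 3: 3 < 10 → go left. Place as left child of 10.
Insert 2: 2 < 10 → go left; 2 < 3 → go left. Place as left child of 3.
Insert 12: 12 > 10 → go right; 12 < 24 → go left; 12 < 19 → go left; 12 < 17 → go left. Place as left child of 17.
Insert 11: 11 > 10 → go right; 11 < 24 → go left; 11 < 19 → go left; 11 < 17 → go left; 11 < 12 → go left. Place as left child of 12.
Insert 36: 36 > 10 → go right; 36 > 24 → go right; 36 > 35 → go right. Place as right child of 35.
Insert 9: 9 < 10 → go left; 9 > 3 → go right. Place as right child of 3.
Insert 16: 16 > 10 → go right; 16 < 24 → go left; 16 < 19 → go left; 16 < 17 → go left; 16 > 12 → go right. Place as right child of 12.
Insert 13: 13 > 10 → go right; 13 < 24 → go left; 13 < 19 → go left; 13 < 17 → go left; 13 > 12 → go right; 13 < 16 → go left. Place as left child of 16.

2 9 3 11 13 16 12 17 19 36 35 24 10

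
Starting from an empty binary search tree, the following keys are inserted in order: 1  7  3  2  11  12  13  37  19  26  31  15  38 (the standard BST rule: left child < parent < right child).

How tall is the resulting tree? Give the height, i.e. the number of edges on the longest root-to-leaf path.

Insert 1: tree is empty, so 1 becomes the root.
Insert 7: 7 > 1 → go right. Place as right child of 1.
Insert 3: 3 > 1 → go right; 3 < 7 → go left. Place as left child of 7.
Insert 2: 2 > 1 → go right; 2 < 7 → go left; 2 < 3 → go left. Place as left child of 3.
Insert 11: 11 > 1 → go right; 11 > 7 → go right. Place as right child of 7.
Insert 12: 12 > 1 → go right; 12 > 7 → go right; 12 > 11 → go right. Place as right child of 11.
Insert 13: 13 > 1 → go right; 13 > 7 → go right; 13 > 11 → go right; 13 > 12 → go right. Place as right child of 12.
Insert 37: 37 > 1 → go right; 37 > 7 → go right; 37 > 11 → go right; 37 > 12 → go right; 37 > 13 → go right. Place as right child of 13.
Insert 19: 19 > 1 → go right; 19 > 7 → go right; 19 > 11 → go right; 19 > 12 → go right; 19 > 13 → go right; 19 < 37 → go left. Place as left child of 37.
Insert 26: 26 > 1 → go right; 26 > 7 → go right; 26 > 11 → go right; 26 > 12 → go right; 26 > 13 → go right; 26 < 37 → go left; 26 > 19 → go right. Place as right child of 19.
Insert 31: 31 > 1 → go right; 31 > 7 → go right; 31 > 11 → go right; 31 > 12 → go right; 31 > 13 → go right; 31 < 37 → go left; 31 > 19 → go right; 31 > 26 → go right. Place as right child of 26.
Insert 15: 15 > 1 → go right; 15 > 7 → go right; 15 > 11 → go right; 15 > 12 → go right; 15 > 13 → go right; 15 < 37 → go left; 15 < 19 → go left. Place as left child of 19.
Insert 38: 38 > 1 → go right; 38 > 7 → go right; 38 > 11 → go right; 38 > 12 → go right; 38 > 13 → go right; 38 > 37 → go right. Place as right child of 37.

The deepest node is 31 at depth 8.

8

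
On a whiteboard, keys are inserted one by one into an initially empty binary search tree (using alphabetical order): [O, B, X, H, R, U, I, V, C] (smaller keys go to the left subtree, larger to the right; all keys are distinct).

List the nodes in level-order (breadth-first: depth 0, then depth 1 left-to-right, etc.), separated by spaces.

Resulting structure (node: left, right):
  O: L=B, R=X
  B: L=–, R=H
  X: L=R, R=–
  H: L=C, R=I
  R: L=–, R=U
  U: L=–, R=V
  I: L=–, R=–
  V: L=–, R=–
  C: L=–, R=–

O B X H R C I U V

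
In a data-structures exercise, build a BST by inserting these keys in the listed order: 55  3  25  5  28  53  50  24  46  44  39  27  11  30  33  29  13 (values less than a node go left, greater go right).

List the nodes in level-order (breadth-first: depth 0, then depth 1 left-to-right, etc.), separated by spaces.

55 3 25 5 28 24 27 53 11 50 13 46 44 39 30 29 33

Insert 55: tree is empty, so 55 becomes the root.
Insert 3: 3 < 55 → go left. Place as left child of 55.
Insert 25: 25 < 55 → go left; 25 > 3 → go right. Place as right child of 3.
Insert 5: 5 < 55 → go left; 5 > 3 → go right; 5 < 25 → go left. Place as left child of 25.
Insert 28: 28 < 55 → go left; 28 > 3 → go right; 28 > 25 → go right. Place as right child of 25.
Insert 53: 53 < 55 → go left; 53 > 3 → go right; 53 > 25 → go right; 53 > 28 → go right. Place as right child of 28.
Insert 50: 50 < 55 → go left; 50 > 3 → go right; 50 > 25 → go right; 50 > 28 → go right; 50 < 53 → go left. Place as left child of 53.
Insert 24: 24 < 55 → go left; 24 > 3 → go right; 24 < 25 → go left; 24 > 5 → go right. Place as right child of 5.
Insert 46: 46 < 55 → go left; 46 > 3 → go right; 46 > 25 → go right; 46 > 28 → go right; 46 < 53 → go left; 46 < 50 → go left. Place as left child of 50.
Insert 44: 44 < 55 → go left; 44 > 3 → go right; 44 > 25 → go right; 44 > 28 → go right; 44 < 53 → go left; 44 < 50 → go left; 44 < 46 → go left. Place as left child of 46.
Insert 39: 39 < 55 → go left; 39 > 3 → go right; 39 > 25 → go right; 39 > 28 → go right; 39 < 53 → go left; 39 < 50 → go left; 39 < 46 → go left; 39 < 44 → go left. Place as left child of 44.
Insert 27: 27 < 55 → go left; 27 > 3 → go right; 27 > 25 → go right; 27 < 28 → go left. Place as left child of 28.
Insert 11: 11 < 55 → go left; 11 > 3 → go right; 11 < 25 → go left; 11 > 5 → go right; 11 < 24 → go left. Place as left child of 24.
Insert 30: 30 < 55 → go left; 30 > 3 → go right; 30 > 25 → go right; 30 > 28 → go right; 30 < 53 → go left; 30 < 50 → go left; 30 < 46 → go left; 30 < 44 → go left; 30 < 39 → go left. Place as left child of 39.
Insert 33: 33 < 55 → go left; 33 > 3 → go right; 33 > 25 → go right; 33 > 28 → go right; 33 < 53 → go left; 33 < 50 → go left; 33 < 46 → go left; 33 < 44 → go left; 33 < 39 → go left; 33 > 30 → go right. Place as right child of 30.
Insert 29: 29 < 55 → go left; 29 > 3 → go right; 29 > 25 → go right; 29 > 28 → go right; 29 < 53 → go left; 29 < 50 → go left; 29 < 46 → go left; 29 < 44 → go left; 29 < 39 → go left; 29 < 30 → go left. Place as left child of 30.
Insert 13: 13 < 55 → go left; 13 > 3 → go right; 13 < 25 → go left; 13 > 5 → go right; 13 < 24 → go left; 13 > 11 → go right. Place as right child of 11.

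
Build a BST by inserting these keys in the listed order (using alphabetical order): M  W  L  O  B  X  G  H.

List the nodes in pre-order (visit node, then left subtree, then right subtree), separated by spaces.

Insert M: tree is empty, so M becomes the root.
Insert W: W > M → go right. Place as right child of M.
Insert L: L < M → go left. Place as left child of M.
Insert O: O > M → go right; O < W → go left. Place as left child of W.
Insert B: B < M → go left; B < L → go left. Place as left child of L.
Insert X: X > M → go right; X > W → go right. Place as right child of W.
Insert G: G < M → go left; G < L → go left; G > B → go right. Place as right child of B.
Insert H: H < M → go left; H < L → go left; H > B → go right; H > G → go right. Place as right child of G.

M L B G H W O X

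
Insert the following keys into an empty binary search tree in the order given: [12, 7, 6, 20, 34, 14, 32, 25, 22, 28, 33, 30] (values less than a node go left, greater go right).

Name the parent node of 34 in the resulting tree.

20

Resulting structure (node: left, right):
  12: L=7, R=20
  7: L=6, R=–
  6: L=–, R=–
  20: L=14, R=34
  34: L=32, R=–
  14: L=–, R=–
  32: L=25, R=33
  25: L=22, R=28
  22: L=–, R=–
  28: L=–, R=30
  33: L=–, R=–
  30: L=–, R=–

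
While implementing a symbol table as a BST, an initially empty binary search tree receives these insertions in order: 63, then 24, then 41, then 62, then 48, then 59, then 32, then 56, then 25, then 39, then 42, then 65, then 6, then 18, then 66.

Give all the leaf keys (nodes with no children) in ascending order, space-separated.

18 25 39 42 56 66

Insert 63: tree is empty, so 63 becomes the root.
Insert 24: 24 < 63 → go left. Place as left child of 63.
Insert 41: 41 < 63 → go left; 41 > 24 → go right. Place as right child of 24.
Insert 62: 62 < 63 → go left; 62 > 24 → go right; 62 > 41 → go right. Place as right child of 41.
Insert 48: 48 < 63 → go left; 48 > 24 → go right; 48 > 41 → go right; 48 < 62 → go left. Place as left child of 62.
Insert 59: 59 < 63 → go left; 59 > 24 → go right; 59 > 41 → go right; 59 < 62 → go left; 59 > 48 → go right. Place as right child of 48.
Insert 32: 32 < 63 → go left; 32 > 24 → go right; 32 < 41 → go left. Place as left child of 41.
Insert 56: 56 < 63 → go left; 56 > 24 → go right; 56 > 41 → go right; 56 < 62 → go left; 56 > 48 → go right; 56 < 59 → go left. Place as left child of 59.
Insert 25: 25 < 63 → go left; 25 > 24 → go right; 25 < 41 → go left; 25 < 32 → go left. Place as left child of 32.
Insert 39: 39 < 63 → go left; 39 > 24 → go right; 39 < 41 → go left; 39 > 32 → go right. Place as right child of 32.
Insert 42: 42 < 63 → go left; 42 > 24 → go right; 42 > 41 → go right; 42 < 62 → go left; 42 < 48 → go left. Place as left child of 48.
Insert 65: 65 > 63 → go right. Place as right child of 63.
Insert 6: 6 < 63 → go left; 6 < 24 → go left. Place as left child of 24.
Insert 18: 18 < 63 → go left; 18 < 24 → go left; 18 > 6 → go right. Place as right child of 6.
Insert 66: 66 > 63 → go right; 66 > 65 → go right. Place as right child of 65.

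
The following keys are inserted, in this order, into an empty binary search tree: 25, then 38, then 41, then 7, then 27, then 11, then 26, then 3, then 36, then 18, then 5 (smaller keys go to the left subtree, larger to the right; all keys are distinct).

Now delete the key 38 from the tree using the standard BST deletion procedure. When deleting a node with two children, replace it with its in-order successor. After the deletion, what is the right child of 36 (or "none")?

Insert 25: tree is empty, so 25 becomes the root.
Insert 38: 38 > 25 → go right. Place as right child of 25.
Insert 41: 41 > 25 → go right; 41 > 38 → go right. Place as right child of 38.
Insert 7: 7 < 25 → go left. Place as left child of 25.
Insert 27: 27 > 25 → go right; 27 < 38 → go left. Place as left child of 38.
Insert 11: 11 < 25 → go left; 11 > 7 → go right. Place as right child of 7.
Insert 26: 26 > 25 → go right; 26 < 38 → go left; 26 < 27 → go left. Place as left child of 27.
Insert 3: 3 < 25 → go left; 3 < 7 → go left. Place as left child of 7.
Insert 36: 36 > 25 → go right; 36 < 38 → go left; 36 > 27 → go right. Place as right child of 27.
Insert 18: 18 < 25 → go left; 18 > 7 → go right; 18 > 11 → go right. Place as right child of 11.
Insert 5: 5 < 25 → go left; 5 < 7 → go left; 5 > 3 → go right. Place as right child of 3.

Delete 38 (two children — replace with in-order successor).
After deletion, 36's right child: none.

none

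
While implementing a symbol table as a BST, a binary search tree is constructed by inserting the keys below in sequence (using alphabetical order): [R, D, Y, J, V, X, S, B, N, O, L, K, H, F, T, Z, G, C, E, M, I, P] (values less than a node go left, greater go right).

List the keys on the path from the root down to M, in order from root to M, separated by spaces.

R D J N L M

R: root
D: left child of R (depth 1)
Y: right child of R (depth 1)
J: right child of D (depth 2)
V: left child of Y (depth 2)
X: right child of V (depth 3)
S: left child of V (depth 3)
B: left child of D (depth 2)
N: right child of J (depth 3)
O: right child of N (depth 4)
L: left child of N (depth 4)
K: left child of L (depth 5)
H: left child of J (depth 3)
F: left child of H (depth 4)
T: right child of S (depth 4)
Z: right child of Y (depth 2)
G: right child of F (depth 5)
C: right child of B (depth 3)
E: left child of F (depth 5)
M: right child of L (depth 5)
I: right child of H (depth 4)
P: right child of O (depth 5)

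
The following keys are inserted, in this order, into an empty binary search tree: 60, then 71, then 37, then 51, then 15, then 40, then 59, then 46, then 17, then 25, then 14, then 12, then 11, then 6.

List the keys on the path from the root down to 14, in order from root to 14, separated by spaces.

60 37 15 14

60: root
71: right child of 60 (depth 1)
37: left child of 60 (depth 1)
51: right child of 37 (depth 2)
15: left child of 37 (depth 2)
40: left child of 51 (depth 3)
59: right child of 51 (depth 3)
46: right child of 40 (depth 4)
17: right child of 15 (depth 3)
25: right child of 17 (depth 4)
14: left child of 15 (depth 3)
12: left child of 14 (depth 4)
11: left child of 12 (depth 5)
6: left child of 11 (depth 6)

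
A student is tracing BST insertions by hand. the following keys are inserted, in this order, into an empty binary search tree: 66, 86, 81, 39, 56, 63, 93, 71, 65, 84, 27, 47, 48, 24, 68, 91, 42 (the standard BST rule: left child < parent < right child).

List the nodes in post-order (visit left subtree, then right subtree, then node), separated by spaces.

24 27 42 48 47 65 63 56 39 68 71 84 81 91 93 86 66

Insert 66: tree is empty, so 66 becomes the root.
Insert 86: 86 > 66 → go right. Place as right child of 66.
Insert 81: 81 > 66 → go right; 81 < 86 → go left. Place as left child of 86.
Insert 39: 39 < 66 → go left. Place as left child of 66.
Insert 56: 56 < 66 → go left; 56 > 39 → go right. Place as right child of 39.
Insert 63: 63 < 66 → go left; 63 > 39 → go right; 63 > 56 → go right. Place as right child of 56.
Insert 93: 93 > 66 → go right; 93 > 86 → go right. Place as right child of 86.
Insert 71: 71 > 66 → go right; 71 < 86 → go left; 71 < 81 → go left. Place as left child of 81.
Insert 65: 65 < 66 → go left; 65 > 39 → go right; 65 > 56 → go right; 65 > 63 → go right. Place as right child of 63.
Insert 84: 84 > 66 → go right; 84 < 86 → go left; 84 > 81 → go right. Place as right child of 81.
Insert 27: 27 < 66 → go left; 27 < 39 → go left. Place as left child of 39.
Insert 47: 47 < 66 → go left; 47 > 39 → go right; 47 < 56 → go left. Place as left child of 56.
Insert 48: 48 < 66 → go left; 48 > 39 → go right; 48 < 56 → go left; 48 > 47 → go right. Place as right child of 47.
Insert 24: 24 < 66 → go left; 24 < 39 → go left; 24 < 27 → go left. Place as left child of 27.
Insert 68: 68 > 66 → go right; 68 < 86 → go left; 68 < 81 → go left; 68 < 71 → go left. Place as left child of 71.
Insert 91: 91 > 66 → go right; 91 > 86 → go right; 91 < 93 → go left. Place as left child of 93.
Insert 42: 42 < 66 → go left; 42 > 39 → go right; 42 < 56 → go left; 42 < 47 → go left. Place as left child of 47.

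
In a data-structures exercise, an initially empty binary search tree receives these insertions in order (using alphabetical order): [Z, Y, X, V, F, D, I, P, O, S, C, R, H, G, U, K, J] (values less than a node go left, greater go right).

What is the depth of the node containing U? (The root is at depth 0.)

8

Z: root
Y: left child of Z (depth 1)
X: left child of Y (depth 2)
V: left child of X (depth 3)
F: left child of V (depth 4)
D: left child of F (depth 5)
I: right child of F (depth 5)
P: right child of I (depth 6)
O: left child of P (depth 7)
S: right child of P (depth 7)
C: left child of D (depth 6)
R: left child of S (depth 8)
H: left child of I (depth 6)
G: left child of H (depth 7)
U: right child of S (depth 8)
K: left child of O (depth 8)
J: left child of K (depth 9)

Path to U: Z → Y → X → V → F → I → P → S → U, which is 8 edges.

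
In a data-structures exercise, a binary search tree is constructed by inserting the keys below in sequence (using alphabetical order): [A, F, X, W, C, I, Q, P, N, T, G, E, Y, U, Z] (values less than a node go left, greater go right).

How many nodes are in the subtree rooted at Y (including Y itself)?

2

Insert A: tree is empty, so A becomes the root.
Insert F: F > A → go right. Place as right child of A.
Insert X: X > A → go right; X > F → go right. Place as right child of F.
Insert W: W > A → go right; W > F → go right; W < X → go left. Place as left child of X.
Insert C: C > A → go right; C < F → go left. Place as left child of F.
Insert I: I > A → go right; I > F → go right; I < X → go left; I < W → go left. Place as left child of W.
Insert Q: Q > A → go right; Q > F → go right; Q < X → go left; Q < W → go left; Q > I → go right. Place as right child of I.
Insert P: P > A → go right; P > F → go right; P < X → go left; P < W → go left; P > I → go right; P < Q → go left. Place as left child of Q.
Insert N: N > A → go right; N > F → go right; N < X → go left; N < W → go left; N > I → go right; N < Q → go left; N < P → go left. Place as left child of P.
Insert T: T > A → go right; T > F → go right; T < X → go left; T < W → go left; T > I → go right; T > Q → go right. Place as right child of Q.
Insert G: G > A → go right; G > F → go right; G < X → go left; G < W → go left; G < I → go left. Place as left child of I.
Insert E: E > A → go right; E < F → go left; E > C → go right. Place as right child of C.
Insert Y: Y > A → go right; Y > F → go right; Y > X → go right. Place as right child of X.
Insert U: U > A → go right; U > F → go right; U < X → go left; U < W → go left; U > I → go right; U > Q → go right; U > T → go right. Place as right child of T.
Insert Z: Z > A → go right; Z > F → go right; Z > X → go right; Z > Y → go right. Place as right child of Y.

Subtree rooted at Y contains: Y, Z — 2 nodes.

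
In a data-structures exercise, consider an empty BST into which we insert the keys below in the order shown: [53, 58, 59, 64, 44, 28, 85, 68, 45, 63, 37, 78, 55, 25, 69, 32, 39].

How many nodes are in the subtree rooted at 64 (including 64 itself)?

6

Insert 53: tree is empty, so 53 becomes the root.
Insert 58: 58 > 53 → go right. Place as right child of 53.
Insert 59: 59 > 53 → go right; 59 > 58 → go right. Place as right child of 58.
Insert 64: 64 > 53 → go right; 64 > 58 → go right; 64 > 59 → go right. Place as right child of 59.
Insert 44: 44 < 53 → go left. Place as left child of 53.
Insert 28: 28 < 53 → go left; 28 < 44 → go left. Place as left child of 44.
Insert 85: 85 > 53 → go right; 85 > 58 → go right; 85 > 59 → go right; 85 > 64 → go right. Place as right child of 64.
Insert 68: 68 > 53 → go right; 68 > 58 → go right; 68 > 59 → go right; 68 > 64 → go right; 68 < 85 → go left. Place as left child of 85.
Insert 45: 45 < 53 → go left; 45 > 44 → go right. Place as right child of 44.
Insert 63: 63 > 53 → go right; 63 > 58 → go right; 63 > 59 → go right; 63 < 64 → go left. Place as left child of 64.
Insert 37: 37 < 53 → go left; 37 < 44 → go left; 37 > 28 → go right. Place as right child of 28.
Insert 78: 78 > 53 → go right; 78 > 58 → go right; 78 > 59 → go right; 78 > 64 → go right; 78 < 85 → go left; 78 > 68 → go right. Place as right child of 68.
Insert 55: 55 > 53 → go right; 55 < 58 → go left. Place as left child of 58.
Insert 25: 25 < 53 → go left; 25 < 44 → go left; 25 < 28 → go left. Place as left child of 28.
Insert 69: 69 > 53 → go right; 69 > 58 → go right; 69 > 59 → go right; 69 > 64 → go right; 69 < 85 → go left; 69 > 68 → go right; 69 < 78 → go left. Place as left child of 78.
Insert 32: 32 < 53 → go left; 32 < 44 → go left; 32 > 28 → go right; 32 < 37 → go left. Place as left child of 37.
Insert 39: 39 < 53 → go left; 39 < 44 → go left; 39 > 28 → go right; 39 > 37 → go right. Place as right child of 37.

Subtree rooted at 64 contains: 64, 63, 85, 68, 78, 69 — 6 nodes.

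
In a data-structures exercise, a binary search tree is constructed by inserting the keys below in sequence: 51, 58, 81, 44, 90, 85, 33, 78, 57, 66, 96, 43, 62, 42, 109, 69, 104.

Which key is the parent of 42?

43

51: root
58: right child of 51 (depth 1)
81: right child of 58 (depth 2)
44: left child of 51 (depth 1)
90: right child of 81 (depth 3)
85: left child of 90 (depth 4)
33: left child of 44 (depth 2)
78: left child of 81 (depth 3)
57: left child of 58 (depth 2)
66: left child of 78 (depth 4)
96: right child of 90 (depth 4)
43: right child of 33 (depth 3)
62: left child of 66 (depth 5)
42: left child of 43 (depth 4)
109: right child of 96 (depth 5)
69: right child of 66 (depth 5)
104: left child of 109 (depth 6)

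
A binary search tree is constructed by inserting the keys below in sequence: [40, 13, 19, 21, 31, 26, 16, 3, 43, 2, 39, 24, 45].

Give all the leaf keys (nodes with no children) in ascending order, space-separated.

2 16 24 39 45

Insert 40: tree is empty, so 40 becomes the root.
Insert 13: 13 < 40 → go left. Place as left child of 40.
Insert 19: 19 < 40 → go left; 19 > 13 → go right. Place as right child of 13.
Insert 21: 21 < 40 → go left; 21 > 13 → go right; 21 > 19 → go right. Place as right child of 19.
Insert 31: 31 < 40 → go left; 31 > 13 → go right; 31 > 19 → go right; 31 > 21 → go right. Place as right child of 21.
Insert 26: 26 < 40 → go left; 26 > 13 → go right; 26 > 19 → go right; 26 > 21 → go right; 26 < 31 → go left. Place as left child of 31.
Insert 16: 16 < 40 → go left; 16 > 13 → go right; 16 < 19 → go left. Place as left child of 19.
Insert 3: 3 < 40 → go left; 3 < 13 → go left. Place as left child of 13.
Insert 43: 43 > 40 → go right. Place as right child of 40.
Insert 2: 2 < 40 → go left; 2 < 13 → go left; 2 < 3 → go left. Place as left child of 3.
Insert 39: 39 < 40 → go left; 39 > 13 → go right; 39 > 19 → go right; 39 > 21 → go right; 39 > 31 → go right. Place as right child of 31.
Insert 24: 24 < 40 → go left; 24 > 13 → go right; 24 > 19 → go right; 24 > 21 → go right; 24 < 31 → go left; 24 < 26 → go left. Place as left child of 26.
Insert 45: 45 > 40 → go right; 45 > 43 → go right. Place as right child of 43.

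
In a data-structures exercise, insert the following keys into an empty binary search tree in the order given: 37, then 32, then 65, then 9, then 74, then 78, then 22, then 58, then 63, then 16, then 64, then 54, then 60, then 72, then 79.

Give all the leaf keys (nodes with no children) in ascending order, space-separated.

16 54 60 64 72 79

37: root
32: left child of 37 (depth 1)
65: right child of 37 (depth 1)
9: left child of 32 (depth 2)
74: right child of 65 (depth 2)
78: right child of 74 (depth 3)
22: right child of 9 (depth 3)
58: left child of 65 (depth 2)
63: right child of 58 (depth 3)
16: left child of 22 (depth 4)
64: right child of 63 (depth 4)
54: left child of 58 (depth 3)
60: left child of 63 (depth 4)
72: left child of 74 (depth 3)
79: right child of 78 (depth 4)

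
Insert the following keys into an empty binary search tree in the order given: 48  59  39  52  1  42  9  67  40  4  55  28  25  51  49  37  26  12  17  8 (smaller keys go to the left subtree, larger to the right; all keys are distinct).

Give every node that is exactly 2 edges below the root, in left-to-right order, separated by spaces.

1 42 52 67

Insert 48: tree is empty, so 48 becomes the root.
Insert 59: 59 > 48 → go right. Place as right child of 48.
Insert 39: 39 < 48 → go left. Place as left child of 48.
Insert 52: 52 > 48 → go right; 52 < 59 → go left. Place as left child of 59.
Insert 1: 1 < 48 → go left; 1 < 39 → go left. Place as left child of 39.
Insert 42: 42 < 48 → go left; 42 > 39 → go right. Place as right child of 39.
Insert 9: 9 < 48 → go left; 9 < 39 → go left; 9 > 1 → go right. Place as right child of 1.
Insert 67: 67 > 48 → go right; 67 > 59 → go right. Place as right child of 59.
Insert 40: 40 < 48 → go left; 40 > 39 → go right; 40 < 42 → go left. Place as left child of 42.
Insert 4: 4 < 48 → go left; 4 < 39 → go left; 4 > 1 → go right; 4 < 9 → go left. Place as left child of 9.
Insert 55: 55 > 48 → go right; 55 < 59 → go left; 55 > 52 → go right. Place as right child of 52.
Insert 28: 28 < 48 → go left; 28 < 39 → go left; 28 > 1 → go right; 28 > 9 → go right. Place as right child of 9.
Insert 25: 25 < 48 → go left; 25 < 39 → go left; 25 > 1 → go right; 25 > 9 → go right; 25 < 28 → go left. Place as left child of 28.
Insert 51: 51 > 48 → go right; 51 < 59 → go left; 51 < 52 → go left. Place as left child of 52.
Insert 49: 49 > 48 → go right; 49 < 59 → go left; 49 < 52 → go left; 49 < 51 → go left. Place as left child of 51.
Insert 37: 37 < 48 → go left; 37 < 39 → go left; 37 > 1 → go right; 37 > 9 → go right; 37 > 28 → go right. Place as right child of 28.
Insert 26: 26 < 48 → go left; 26 < 39 → go left; 26 > 1 → go right; 26 > 9 → go right; 26 < 28 → go left; 26 > 25 → go right. Place as right child of 25.
Insert 12: 12 < 48 → go left; 12 < 39 → go left; 12 > 1 → go right; 12 > 9 → go right; 12 < 28 → go left; 12 < 25 → go left. Place as left child of 25.
Insert 17: 17 < 48 → go left; 17 < 39 → go left; 17 > 1 → go right; 17 > 9 → go right; 17 < 28 → go left; 17 < 25 → go left; 17 > 12 → go right. Place as right child of 12.
Insert 8: 8 < 48 → go left; 8 < 39 → go left; 8 > 1 → go right; 8 < 9 → go left; 8 > 4 → go right. Place as right child of 4.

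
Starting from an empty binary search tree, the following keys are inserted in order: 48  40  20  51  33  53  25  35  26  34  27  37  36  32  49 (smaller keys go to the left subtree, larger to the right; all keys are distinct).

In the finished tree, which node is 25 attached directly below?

33

Insert 48: tree is empty, so 48 becomes the root.
Insert 40: 40 < 48 → go left. Place as left child of 48.
Insert 20: 20 < 48 → go left; 20 < 40 → go left. Place as left child of 40.
Insert 51: 51 > 48 → go right. Place as right child of 48.
Insert 33: 33 < 48 → go left; 33 < 40 → go left; 33 > 20 → go right. Place as right child of 20.
Insert 53: 53 > 48 → go right; 53 > 51 → go right. Place as right child of 51.
Insert 25: 25 < 48 → go left; 25 < 40 → go left; 25 > 20 → go right; 25 < 33 → go left. Place as left child of 33.
Insert 35: 35 < 48 → go left; 35 < 40 → go left; 35 > 20 → go right; 35 > 33 → go right. Place as right child of 33.
Insert 26: 26 < 48 → go left; 26 < 40 → go left; 26 > 20 → go right; 26 < 33 → go left; 26 > 25 → go right. Place as right child of 25.
Insert 34: 34 < 48 → go left; 34 < 40 → go left; 34 > 20 → go right; 34 > 33 → go right; 34 < 35 → go left. Place as left child of 35.
Insert 27: 27 < 48 → go left; 27 < 40 → go left; 27 > 20 → go right; 27 < 33 → go left; 27 > 25 → go right; 27 > 26 → go right. Place as right child of 26.
Insert 37: 37 < 48 → go left; 37 < 40 → go left; 37 > 20 → go right; 37 > 33 → go right; 37 > 35 → go right. Place as right child of 35.
Insert 36: 36 < 48 → go left; 36 < 40 → go left; 36 > 20 → go right; 36 > 33 → go right; 36 > 35 → go right; 36 < 37 → go left. Place as left child of 37.
Insert 32: 32 < 48 → go left; 32 < 40 → go left; 32 > 20 → go right; 32 < 33 → go left; 32 > 25 → go right; 32 > 26 → go right; 32 > 27 → go right. Place as right child of 27.
Insert 49: 49 > 48 → go right; 49 < 51 → go left. Place as left child of 51.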